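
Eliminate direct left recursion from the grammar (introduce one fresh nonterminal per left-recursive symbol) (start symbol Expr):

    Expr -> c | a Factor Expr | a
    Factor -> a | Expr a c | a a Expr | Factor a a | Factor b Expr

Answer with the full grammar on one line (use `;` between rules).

Expr -> c | a Factor Expr | a; Factor -> a Factor1 | Expr a c Factor1 | a a Expr Factor1; Factor1 -> a a Factor1 | b Expr Factor1 | ε

Left recursion appears on Factor.
For Factor: α = {a a, b Expr}, β = {a, Expr a c, a a Expr}. Rewrite as Factor → β Factor1 and Factor1 → α Factor1 | ε.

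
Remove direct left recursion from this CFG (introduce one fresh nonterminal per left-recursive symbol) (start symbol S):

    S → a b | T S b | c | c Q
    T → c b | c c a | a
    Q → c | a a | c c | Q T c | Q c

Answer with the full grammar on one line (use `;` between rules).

S → a b | T S b | c | c Q; T → c b | c c a | a; Q → c Q' | a a Q' | c c Q'; Q' → T c Q' | c Q' | ε

Left recursion appears on Q.
For Q: α = {T c, c}, β = {c, a a, c c}. Rewrite as Q → β Q' and Q' → α Q' | ε.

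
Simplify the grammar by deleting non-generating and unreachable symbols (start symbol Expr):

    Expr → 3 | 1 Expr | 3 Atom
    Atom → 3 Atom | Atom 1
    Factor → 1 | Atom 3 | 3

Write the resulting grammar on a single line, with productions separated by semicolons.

Expr → 3 | 1 Expr

Generating nonterminals: {Expr, Factor}.
Reachable from Expr after that: {Expr}.
Removed useless symbols: {Atom, Factor} and every production mentioning them.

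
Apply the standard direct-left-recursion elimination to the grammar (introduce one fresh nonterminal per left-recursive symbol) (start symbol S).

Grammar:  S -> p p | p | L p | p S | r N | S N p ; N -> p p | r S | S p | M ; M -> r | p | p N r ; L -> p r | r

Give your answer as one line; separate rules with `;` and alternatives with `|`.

S -> p p S' | p S' | L p S' | p S S' | r N S'; N -> p p | r S | S p | M; M -> r | p | p N r; L -> p r | r; S' -> N p S' | ε

S is directly left-recursive.
For S: α = {N p}, β = {p p, p, L p, p S, r N}. Rewrite as S → β S' and S' → α S' | ε.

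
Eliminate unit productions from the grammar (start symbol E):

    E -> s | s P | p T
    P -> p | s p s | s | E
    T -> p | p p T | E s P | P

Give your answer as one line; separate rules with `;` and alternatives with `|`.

E -> s | s P | p T; P -> s | s P | p T | p | s p s; T -> s | s P | p T | p | s p s | p p T | E s P

Unit pairs: P ⇒* {E}; T ⇒* {E, P}.
Replace each nonterminal's rules with the union of the non-unit rules of every nonterminal it unit-derives.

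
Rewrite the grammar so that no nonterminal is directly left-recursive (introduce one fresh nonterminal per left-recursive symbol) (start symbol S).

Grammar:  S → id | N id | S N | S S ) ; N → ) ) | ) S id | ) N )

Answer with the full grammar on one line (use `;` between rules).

Left recursion appears on S.
For S: α = {N, S )}, β = {id, N id}. Rewrite as S → β S' and S' → α S' | ε.

S → id S' | N id S'; N → ) ) | ) S id | ) N ); S' → N S' | S ) S' | ε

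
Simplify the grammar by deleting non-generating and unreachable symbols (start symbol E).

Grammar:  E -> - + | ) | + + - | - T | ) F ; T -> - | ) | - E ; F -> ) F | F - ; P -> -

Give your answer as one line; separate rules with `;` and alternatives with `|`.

E -> - + | ) | + + - | - T; T -> - | ) | - E

Generating nonterminals: {E, P, T}.
Reachable from E after that: {E, T}.
Removed useless symbols: {F, P} and every production mentioning them.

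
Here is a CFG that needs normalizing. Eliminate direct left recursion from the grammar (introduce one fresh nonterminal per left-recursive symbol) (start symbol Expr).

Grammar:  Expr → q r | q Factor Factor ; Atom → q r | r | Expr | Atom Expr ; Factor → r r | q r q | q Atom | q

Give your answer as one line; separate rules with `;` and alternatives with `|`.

Expr → q r | q Factor Factor; Atom → q r Atom1 | r Atom1 | Expr Atom1; Factor → r r | q r q | q Atom | q; Atom1 → Expr Atom1 | ε

Directly left-recursive nonterminal: Atom.
For Atom: α = {Expr}, β = {q r, r, Expr}. Rewrite as Atom → β Atom1 and Atom1 → α Atom1 | ε.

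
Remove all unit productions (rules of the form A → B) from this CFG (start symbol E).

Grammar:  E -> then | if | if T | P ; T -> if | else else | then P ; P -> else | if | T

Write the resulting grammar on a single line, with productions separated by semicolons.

Unit pairs: E ⇒* {P, T}; P ⇒* {T}.
For each unit pair (A, B), copy every non-unit production of B to A, then drop all unit productions.

E -> then | if | if T | else | else else | then P; T -> if | else else | then P; P -> else | if | else else | then P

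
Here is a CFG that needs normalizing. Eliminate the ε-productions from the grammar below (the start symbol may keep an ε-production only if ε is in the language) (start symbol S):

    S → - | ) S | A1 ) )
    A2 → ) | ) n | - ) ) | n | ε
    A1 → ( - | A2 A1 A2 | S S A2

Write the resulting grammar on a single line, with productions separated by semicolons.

S → - | ) S | A1 ) ); A2 → ) | ) n | - ) ) | n; A1 → ( - | A2 A1 A2 | A2 A1 | A1 A2 | S S A2 | S S

Nullable nonterminals: {A2}.
ε ∉ L(G), so no ε-production is kept.
Expand every rule over subsets of its nullable positions: A1 → A2 A1 A2 gives A2 A1 A2 | A2 A1 | A1 A2. A1 → S S A2 gives S S A2 | S S.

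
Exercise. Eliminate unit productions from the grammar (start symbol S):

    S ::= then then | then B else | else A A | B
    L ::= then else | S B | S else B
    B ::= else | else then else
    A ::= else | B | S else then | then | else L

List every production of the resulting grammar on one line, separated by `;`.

S ::= else | else then else | then then | then B else | else A A; L ::= then else | S B | S else B; B ::= else | else then else; A ::= else | else then else | S else then | then | else L

Unit pairs: A ⇒* {B}; S ⇒* {B}.
For every A with A ⇒* B via unit rules, add B's non-unit alternatives to A; then delete every rule of the form X → Y.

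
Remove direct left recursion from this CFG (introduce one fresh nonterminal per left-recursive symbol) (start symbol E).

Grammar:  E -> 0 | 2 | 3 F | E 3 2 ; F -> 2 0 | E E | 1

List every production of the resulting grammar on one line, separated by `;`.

Directly left-recursive nonterminal: E.
For E: α = {3 2}, β = {0, 2, 3 F}. Rewrite as E → β E' and E' → α E' | ε.

E -> 0 E' | 2 E' | 3 F E'; F -> 2 0 | E E | 1; E' -> 3 2 E' | ε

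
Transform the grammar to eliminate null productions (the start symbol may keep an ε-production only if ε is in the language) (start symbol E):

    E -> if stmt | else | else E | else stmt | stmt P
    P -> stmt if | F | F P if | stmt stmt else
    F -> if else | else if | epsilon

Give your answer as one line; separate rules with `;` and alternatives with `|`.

The nullable symbols are {F, P}.
ε ∉ L(G), so no ε-production is kept.
For each production, add variants omitting each subset of nullable occurrences: E → stmt P gives stmt P | stmt. P → F P if gives F P if | F if | P if | if.

E -> if stmt | else | else E | else stmt | stmt P | stmt; P -> stmt if | F | F P if | F if | P if | if | stmt stmt else; F -> if else | else if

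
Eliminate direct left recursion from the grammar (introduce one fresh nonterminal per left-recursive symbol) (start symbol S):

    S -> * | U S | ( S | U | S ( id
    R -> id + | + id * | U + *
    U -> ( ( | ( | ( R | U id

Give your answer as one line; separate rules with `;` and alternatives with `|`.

S, U are directly left-recursive.
For S: α = {( id}, β = {*, U S, ( S, U}. Rewrite as S → β S' and S' → α S' | ε.
For U: α = {id}, β = {( (, (, ( R}. Rewrite as U → β U' and U' → α U' | ε.

S -> * S' | U S S' | ( S S' | U S'; R -> id + | + id * | U + *; U -> ( ( U' | ( U' | ( R U'; S' -> ( id S' | ε; U' -> id U' | ε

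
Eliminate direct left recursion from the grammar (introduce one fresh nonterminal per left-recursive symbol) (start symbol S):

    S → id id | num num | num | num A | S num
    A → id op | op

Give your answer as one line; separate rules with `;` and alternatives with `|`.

S is directly left-recursive.
For S: α = {num}, β = {id id, num num, num, num A}. Rewrite as S → β S' and S' → α S' | ε.

S → id id S' | num num S' | num S' | num A S'; A → id op | op; S' → num S' | ε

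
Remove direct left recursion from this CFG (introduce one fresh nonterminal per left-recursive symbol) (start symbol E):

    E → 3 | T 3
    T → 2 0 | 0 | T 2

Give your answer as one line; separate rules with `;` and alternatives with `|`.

Directly left-recursive nonterminal: T.
For T: α = {2}, β = {2 0, 0}. Rewrite as T → β T' and T' → α T' | ε.

E → 3 | T 3; T → 2 0 T' | 0 T'; T' → 2 T' | ε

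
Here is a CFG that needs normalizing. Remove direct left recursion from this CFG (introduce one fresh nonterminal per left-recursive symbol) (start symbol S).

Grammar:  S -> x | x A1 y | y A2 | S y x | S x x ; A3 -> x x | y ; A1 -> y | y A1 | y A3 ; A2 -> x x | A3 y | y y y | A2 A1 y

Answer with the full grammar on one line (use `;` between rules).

S -> x S' | x A1 y S' | y A2 S'; A3 -> x x | y; A1 -> y | y A1 | y A3; A2 -> x x A2' | A3 y A2' | y y y A2'; S' -> y x S' | x x S' | ε; A2' -> A1 y A2' | ε

Directly left-recursive nonterminals: S, A2.
For S: α = {y x, x x}, β = {x, x A1 y, y A2}. Rewrite as S → β S' and S' → α S' | ε.
For A2: α = {A1 y}, β = {x x, A3 y, y y y}. Rewrite as A2 → β A2' and A2' → α A2' | ε.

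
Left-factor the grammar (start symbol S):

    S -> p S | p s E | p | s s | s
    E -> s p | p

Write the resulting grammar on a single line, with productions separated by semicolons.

S has alternatives sharing prefix 'p': factor to S → p S' with S' → S | s E | ε.
S has alternatives sharing prefix 's': factor to S → s S'' with S'' → s | ε.

S -> p S' | s S''; E -> s p | p; S' -> S | s E | ε; S'' -> s | ε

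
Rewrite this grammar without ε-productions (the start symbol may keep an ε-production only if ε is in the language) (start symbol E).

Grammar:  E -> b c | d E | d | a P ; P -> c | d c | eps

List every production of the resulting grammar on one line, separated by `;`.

E -> b c | d E | d | a P | a; P -> c | d c

Nullable nonterminals: {P}.
ε ∉ L(G), so no ε-production is kept.
Expand every rule over subsets of its nullable positions: E → a P gives a P | a.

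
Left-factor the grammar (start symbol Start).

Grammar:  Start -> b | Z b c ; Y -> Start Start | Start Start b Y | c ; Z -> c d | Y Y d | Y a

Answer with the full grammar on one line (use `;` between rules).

Start -> b | Z b c; Y -> c | Start Start Y1; Z -> c d | Y Z1; Y1 -> ε | b Y; Z1 -> Y d | a

Y has alternatives sharing prefix 'Start Start': factor to Y → Start Start Y1 with Y1 → ε | b Y.
Z has alternatives sharing prefix 'Y': factor to Z → Y Z1 with Z1 → Y d | a.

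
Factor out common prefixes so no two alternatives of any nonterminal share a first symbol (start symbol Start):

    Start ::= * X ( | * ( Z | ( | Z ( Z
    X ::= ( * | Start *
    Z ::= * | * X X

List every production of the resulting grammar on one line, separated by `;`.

Start ::= ( | Z ( Z | * Start1; X ::= ( * | Start *; Z ::= * Z1; Start1 ::= X ( | ( Z; Z1 ::= eps | X X

Start has alternatives sharing prefix '*': factor to Start → * Start1 with Start1 → X ( | ( Z.
Z has alternatives sharing prefix '*': factor to Z → * Z1 with Z1 → ε | X X.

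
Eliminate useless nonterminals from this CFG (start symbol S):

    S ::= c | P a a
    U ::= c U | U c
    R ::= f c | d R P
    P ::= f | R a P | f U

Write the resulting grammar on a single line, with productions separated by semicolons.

S ::= c | P a a; R ::= f c | d R P; P ::= f | R a P

Generating nonterminals: {P, R, S}.
Reachable from S after that: {P, R, S}.
Removed useless symbols: {U} and every production mentioning them.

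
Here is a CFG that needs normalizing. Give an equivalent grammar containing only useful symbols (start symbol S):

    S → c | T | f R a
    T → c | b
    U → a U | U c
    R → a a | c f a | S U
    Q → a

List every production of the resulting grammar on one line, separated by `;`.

Generating nonterminals: {Q, R, S, T}.
Reachable from S after that: {R, S, T}.
Removed useless symbols: {Q, U} and every production mentioning them.

S → c | T | f R a; T → c | b; R → a a | c f a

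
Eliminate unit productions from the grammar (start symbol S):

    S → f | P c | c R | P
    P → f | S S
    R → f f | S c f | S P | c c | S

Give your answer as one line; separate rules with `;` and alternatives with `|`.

Unit pairs: R ⇒* {P, S}; S ⇒* {P}.
Replace each nonterminal's rules with the union of the non-unit rules of every nonterminal it unit-derives.

S → f | P c | c R | S S; P → f | S S; R → f | P c | c R | S S | f f | S c f | S P | c c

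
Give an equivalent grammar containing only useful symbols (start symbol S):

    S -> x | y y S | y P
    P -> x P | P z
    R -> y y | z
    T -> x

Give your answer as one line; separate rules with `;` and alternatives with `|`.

Generating nonterminals: {R, S, T}.
Reachable from S after that: {S}.
Removed useless symbols: {P, R, T} and every production mentioning them.

S -> x | y y S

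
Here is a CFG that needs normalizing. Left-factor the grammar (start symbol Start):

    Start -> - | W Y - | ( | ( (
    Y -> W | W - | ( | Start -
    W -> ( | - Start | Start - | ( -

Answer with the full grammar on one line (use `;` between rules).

Start has alternatives sharing prefix '(': factor to Start → ( Start1 with Start1 → ε | (.
Y has alternatives sharing prefix 'W': factor to Y → W Y1 with Y1 → ε | -.
W has alternatives sharing prefix '(': factor to W → ( W1 with W1 → ε | -.

Start -> - | W Y - | ( Start1; Y -> ( | Start - | W Y1; W -> - Start | Start - | ( W1; Start1 -> ε | (; Y1 -> ε | -; W1 -> ε | -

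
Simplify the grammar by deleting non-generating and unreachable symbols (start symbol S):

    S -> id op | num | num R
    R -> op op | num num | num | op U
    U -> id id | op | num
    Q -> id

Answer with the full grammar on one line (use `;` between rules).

S -> id op | num | num R; R -> op op | num num | num | op U; U -> id id | op | num

Generating nonterminals: {Q, R, S, U}.
Reachable from S after that: {R, S, U}.
Removed useless symbols: {Q} and every production mentioning them.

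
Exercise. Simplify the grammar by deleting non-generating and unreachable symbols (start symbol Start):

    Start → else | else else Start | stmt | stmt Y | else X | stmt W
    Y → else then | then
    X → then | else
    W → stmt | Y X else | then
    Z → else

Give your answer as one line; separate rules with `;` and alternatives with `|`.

Generating nonterminals: {Start, W, X, Y, Z}.
Reachable from Start after that: {Start, W, X, Y}.
Removed useless symbols: {Z} and every production mentioning them.

Start → else | else else Start | stmt | stmt Y | else X | stmt W; Y → else then | then; X → then | else; W → stmt | Y X else | then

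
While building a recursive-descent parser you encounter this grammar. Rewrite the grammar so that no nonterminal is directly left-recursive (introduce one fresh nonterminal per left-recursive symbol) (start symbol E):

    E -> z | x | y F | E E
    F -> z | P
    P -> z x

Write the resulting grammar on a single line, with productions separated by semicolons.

E -> z E' | x E' | y F E'; F -> z | P; P -> z x; E' -> E E' | epsilon

Left recursion appears on E.
For E: α = {E}, β = {z, x, y F}. Rewrite as E → β E' and E' → α E' | ε.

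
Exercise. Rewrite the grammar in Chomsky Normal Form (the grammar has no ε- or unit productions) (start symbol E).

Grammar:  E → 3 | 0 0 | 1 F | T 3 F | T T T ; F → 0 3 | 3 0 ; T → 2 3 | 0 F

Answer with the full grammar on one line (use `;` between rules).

Introduce a nonterminal for each terminal appearing in a rule of length ≥ 2: X1 → 0, X2 → 1, X3 → 3, X4 → 2.
Binarize each right-hand side of length ≥ 3 by chaining fresh nonterminals (Y1, Y2, …): affected rules were E → T X3 F; E → T T T.

E → 3 | X1 X1 | X2 F | T Y1 | T Y2; F → X1 X3 | X3 X1; T → X4 X3 | X1 F; X1 → 0; X2 → 1; X3 → 3; X4 → 2; Y1 → X3 F; Y2 → T T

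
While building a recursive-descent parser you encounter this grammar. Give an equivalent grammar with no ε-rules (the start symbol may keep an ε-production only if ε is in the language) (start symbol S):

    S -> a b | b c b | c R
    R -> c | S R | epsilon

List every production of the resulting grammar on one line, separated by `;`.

The nullable symbols are {R}.
ε ∉ L(G), so no ε-production is kept.
Expand every rule over subsets of its nullable positions: S → c R gives c R | c. R → S R gives S R | S.

S -> a b | b c b | c R | c; R -> c | S R | S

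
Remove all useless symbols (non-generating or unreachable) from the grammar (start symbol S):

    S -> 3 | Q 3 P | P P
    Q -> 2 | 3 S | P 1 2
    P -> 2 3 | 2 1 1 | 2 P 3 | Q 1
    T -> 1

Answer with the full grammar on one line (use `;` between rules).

Generating nonterminals: {P, Q, S, T}.
Reachable from S after that: {P, Q, S}.
Removed useless symbols: {T} and every production mentioning them.

S -> 3 | Q 3 P | P P; Q -> 2 | 3 S | P 1 2; P -> 2 3 | 2 1 1 | 2 P 3 | Q 1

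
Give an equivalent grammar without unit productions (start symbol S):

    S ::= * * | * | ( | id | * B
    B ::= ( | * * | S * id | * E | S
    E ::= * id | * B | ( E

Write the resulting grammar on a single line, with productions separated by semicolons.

Unit pairs: B ⇒* {S}.
For each unit pair (A, B), copy every non-unit production of B to A, then drop all unit productions.

S ::= * * | * | ( | id | * B; B ::= ( | * * | S * id | * E | * | id | * B; E ::= * id | * B | ( E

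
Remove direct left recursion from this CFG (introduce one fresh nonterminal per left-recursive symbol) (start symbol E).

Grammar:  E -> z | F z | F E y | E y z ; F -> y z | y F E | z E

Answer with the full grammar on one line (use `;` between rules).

E -> z E' | F z E' | F E y E'; F -> y z | y F E | z E; E' -> y z E' | ε

Directly left-recursive nonterminal: E.
For E: α = {y z}, β = {z, F z, F E y}. Rewrite as E → β E' and E' → α E' | ε.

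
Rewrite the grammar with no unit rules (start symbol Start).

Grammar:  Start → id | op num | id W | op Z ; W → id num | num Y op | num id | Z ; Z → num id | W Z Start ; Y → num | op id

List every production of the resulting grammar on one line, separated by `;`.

Unit pairs: W ⇒* {Z}.
For every A with A ⇒* B via unit rules, add B's non-unit alternatives to A; then delete every rule of the form X → Y.

Start → id | op num | id W | op Z; W → num id | W Z Start | id num | num Y op; Z → num id | W Z Start; Y → num | op id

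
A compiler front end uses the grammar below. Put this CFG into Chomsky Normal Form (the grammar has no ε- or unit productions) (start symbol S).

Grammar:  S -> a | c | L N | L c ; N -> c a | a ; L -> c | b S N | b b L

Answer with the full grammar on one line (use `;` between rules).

S -> a | c | L N | L X1; N -> X1 X2 | a; L -> c | X3 Y1 | X3 Y2; X1 -> c; X2 -> a; X3 -> b; Y1 -> S N; Y2 -> X3 L

Introduce a nonterminal for each terminal appearing in a rule of length ≥ 2: X1 → c, X2 → a, X3 → b.
Binarize each right-hand side of length ≥ 3 by chaining fresh nonterminals (Y1, Y2, …): affected rules were L → X3 S N; L → X3 X3 L.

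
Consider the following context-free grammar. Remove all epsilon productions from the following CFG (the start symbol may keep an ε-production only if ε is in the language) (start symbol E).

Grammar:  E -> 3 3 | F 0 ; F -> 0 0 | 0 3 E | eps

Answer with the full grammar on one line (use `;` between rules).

The nullable symbols are {F}.
ε ∉ L(G), so no ε-production is kept.
For each production, add variants omitting each subset of nullable occurrences: E → F 0 gives F 0 | 0.

E -> 3 3 | F 0 | 0; F -> 0 0 | 0 3 E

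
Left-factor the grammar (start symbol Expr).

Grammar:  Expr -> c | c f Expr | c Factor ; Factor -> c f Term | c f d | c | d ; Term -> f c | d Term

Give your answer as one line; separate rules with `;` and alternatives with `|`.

Expr -> c Expr1; Factor -> d | c Factor1; Term -> f c | d Term; Expr1 -> ε | f Expr | Factor; Factor1 -> ε | f Factor11; Factor11 -> Term | d

Expr has alternatives sharing prefix 'c': factor to Expr → c Expr1 with Expr1 → ε | f Expr | Factor.
Factor has alternatives sharing prefix 'c': factor to Factor → c Factor1 with Factor1 → f Term | f d | ε.
Factor1 has alternatives sharing prefix 'f': factor to Factor1 → f Factor11 with Factor11 → Term | d.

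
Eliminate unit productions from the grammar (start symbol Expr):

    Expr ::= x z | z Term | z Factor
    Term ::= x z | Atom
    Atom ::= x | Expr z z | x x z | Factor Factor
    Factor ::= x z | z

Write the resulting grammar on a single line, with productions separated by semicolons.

Expr ::= x z | z Term | z Factor; Term ::= x z | x | Expr z z | x x z | Factor Factor; Atom ::= x | Expr z z | x x z | Factor Factor; Factor ::= x z | z

Unit pairs: Term ⇒* {Atom}.
For each unit pair (A, B), copy every non-unit production of B to A, then drop all unit productions.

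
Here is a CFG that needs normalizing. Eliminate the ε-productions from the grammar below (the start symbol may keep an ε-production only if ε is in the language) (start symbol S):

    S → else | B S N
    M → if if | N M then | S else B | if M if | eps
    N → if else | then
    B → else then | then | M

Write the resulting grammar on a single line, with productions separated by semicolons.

Nullable set = {B, M}.
ε ∉ L(G), so no ε-production is kept.
Add the nullable-subset variants: S → B S N gives B S N | S N. M → N M then gives N M then | N then. M → S else B gives S else B | S else.

S → else | B S N | S N; M → if if | N M then | N then | S else B | S else | if M if; N → if else | then; B → else then | then | M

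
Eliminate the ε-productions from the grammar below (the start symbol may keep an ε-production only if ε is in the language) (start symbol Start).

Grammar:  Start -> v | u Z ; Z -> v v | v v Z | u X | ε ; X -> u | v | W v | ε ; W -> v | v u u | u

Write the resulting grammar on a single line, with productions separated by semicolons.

Nullable set = {X, Z}.
ε ∉ L(G), so no ε-production is kept.
Add the nullable-subset variants: Start → u Z gives u Z | u. Z → u X gives u X | u.

Start -> v | u Z | u; Z -> v v | v v Z | u X | u; X -> u | v | W v; W -> v | v u u | u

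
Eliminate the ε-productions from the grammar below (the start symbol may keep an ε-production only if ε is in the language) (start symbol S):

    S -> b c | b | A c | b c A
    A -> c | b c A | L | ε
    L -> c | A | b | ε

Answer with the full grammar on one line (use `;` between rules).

Nullable nonterminals: {A, L}.
ε ∉ L(G), so no ε-production is kept.
For each production, add variants omitting each subset of nullable occurrences: S → A c gives A c | c. A → b c A gives b c A | b c.

S -> b c | b | A c | c | b c A; A -> c | b c A | b c | L; L -> c | A | b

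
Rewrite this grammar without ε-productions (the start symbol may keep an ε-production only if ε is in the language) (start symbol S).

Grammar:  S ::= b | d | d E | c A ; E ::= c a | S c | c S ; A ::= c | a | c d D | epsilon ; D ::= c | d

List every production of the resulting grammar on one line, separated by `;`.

S ::= b | d | d E | c A | c; E ::= c a | S c | c S; A ::= c | a | c d D; D ::= c | d

The nullable symbols are {A}.
ε ∉ L(G), so no ε-production is kept.
For each production, add variants omitting each subset of nullable occurrences: S → c A gives c A | c.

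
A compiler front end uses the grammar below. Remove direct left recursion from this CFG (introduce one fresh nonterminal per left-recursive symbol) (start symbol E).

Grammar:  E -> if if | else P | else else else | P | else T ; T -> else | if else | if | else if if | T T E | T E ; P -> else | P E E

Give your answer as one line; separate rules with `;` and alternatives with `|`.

E -> if if | else P | else else else | P | else T; T -> else T' | if else T' | if T' | else if if T'; P -> else P'; T' -> T E T' | E T' | eps; P' -> E E P' | eps

T, P are directly left-recursive.
For T: α = {T E, E}, β = {else, if else, if, else if if}. Rewrite as T → β T' and T' → α T' | ε.
For P: α = {E E}, β = {else}. Rewrite as P → β P' and P' → α P' | ε.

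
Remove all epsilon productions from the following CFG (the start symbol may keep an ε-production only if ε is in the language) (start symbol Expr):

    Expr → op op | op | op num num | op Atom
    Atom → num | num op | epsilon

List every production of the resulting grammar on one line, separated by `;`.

Expr → op op | op | op num num | op Atom; Atom → num | num op

Nullable nonterminals: {Atom}.
ε ∉ L(G), so no ε-production is kept.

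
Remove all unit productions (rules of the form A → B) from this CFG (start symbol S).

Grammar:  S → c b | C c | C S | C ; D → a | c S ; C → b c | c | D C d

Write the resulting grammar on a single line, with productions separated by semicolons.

Unit pairs: S ⇒* {C}.
Replace each nonterminal's rules with the union of the non-unit rules of every nonterminal it unit-derives.

S → b c | c | D C d | c b | C c | C S; D → a | c S; C → b c | c | D C d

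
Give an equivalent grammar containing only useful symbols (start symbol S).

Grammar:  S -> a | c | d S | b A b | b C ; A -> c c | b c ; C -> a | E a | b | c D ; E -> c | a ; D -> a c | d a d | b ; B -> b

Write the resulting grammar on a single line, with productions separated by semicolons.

Generating nonterminals: {A, B, C, D, E, S}.
Reachable from S after that: {A, C, D, E, S}.
Removed useless symbols: {B} and every production mentioning them.

S -> a | c | d S | b A b | b C; A -> c c | b c; C -> a | E a | b | c D; E -> c | a; D -> a c | d a d | b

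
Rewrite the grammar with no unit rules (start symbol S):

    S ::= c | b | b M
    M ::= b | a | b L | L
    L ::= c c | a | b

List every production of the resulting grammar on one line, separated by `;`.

Unit pairs: M ⇒* {L}.
For every A with A ⇒* B via unit rules, add B's non-unit alternatives to A; then delete every rule of the form X → Y.

S ::= c | b | b M; M ::= c c | a | b | b L; L ::= c c | a | b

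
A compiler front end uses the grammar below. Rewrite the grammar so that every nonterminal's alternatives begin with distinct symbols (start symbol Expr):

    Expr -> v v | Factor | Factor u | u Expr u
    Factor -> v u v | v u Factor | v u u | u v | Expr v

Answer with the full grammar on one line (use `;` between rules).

Expr -> v v | u Expr u | Factor Expr1; Factor -> u v | Expr v | v u Factor1; Expr1 -> ε | u; Factor1 -> v | Factor | u

Expr has alternatives sharing prefix 'Factor': factor to Expr → Factor Expr1 with Expr1 → ε | u.
Factor has alternatives sharing prefix 'v u': factor to Factor → v u Factor1 with Factor1 → v | Factor | u.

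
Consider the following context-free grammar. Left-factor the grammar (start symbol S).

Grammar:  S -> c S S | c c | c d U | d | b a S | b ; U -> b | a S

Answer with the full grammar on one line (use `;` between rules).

S -> d | c S' | b S''; U -> b | a S; S' -> S S | c | d U; S'' -> a S | ε

S has alternatives sharing prefix 'c': factor to S → c S' with S' → S S | c | d U.
S has alternatives sharing prefix 'b': factor to S → b S'' with S'' → a S | ε.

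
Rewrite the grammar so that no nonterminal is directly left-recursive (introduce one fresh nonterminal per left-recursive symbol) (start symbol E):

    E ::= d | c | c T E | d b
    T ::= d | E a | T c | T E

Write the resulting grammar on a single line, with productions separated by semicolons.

E ::= d | c | c T E | d b; T ::= d T' | E a T'; T' ::= c T' | E T' | ε

T is directly left-recursive.
For T: α = {c, E}, β = {d, E a}. Rewrite as T → β T' and T' → α T' | ε.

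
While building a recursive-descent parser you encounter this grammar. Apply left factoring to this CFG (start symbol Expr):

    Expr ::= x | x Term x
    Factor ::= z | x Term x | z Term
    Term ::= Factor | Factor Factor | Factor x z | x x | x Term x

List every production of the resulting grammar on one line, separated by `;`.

Expr has alternatives sharing prefix 'x': factor to Expr → x Expr1 with Expr1 → ε | Term x.
Factor has alternatives sharing prefix 'z': factor to Factor → z Factor1 with Factor1 → ε | Term.
Term has alternatives sharing prefix 'Factor': factor to Term → Factor Term1 with Term1 → ε | Factor | x z.
Term has alternatives sharing prefix 'x': factor to Term → x Term2 with Term2 → x | Term x.

Expr ::= x Expr1; Factor ::= x Term x | z Factor1; Term ::= Factor Term1 | x Term2; Expr1 ::= ε | Term x; Factor1 ::= ε | Term; Term1 ::= ε | Factor | x z; Term2 ::= x | Term x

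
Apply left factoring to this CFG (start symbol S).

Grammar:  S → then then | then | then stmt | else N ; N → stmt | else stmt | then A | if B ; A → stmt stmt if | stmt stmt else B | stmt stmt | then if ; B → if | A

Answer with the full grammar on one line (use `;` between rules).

S → else N | then S'; N → stmt | else stmt | then A | if B; A → then if | stmt stmt A'; B → if | A; S' → then | ε | stmt; A' → if | else B | ε

S has alternatives sharing prefix 'then': factor to S → then S' with S' → then | ε | stmt.
A has alternatives sharing prefix 'stmt stmt': factor to A → stmt stmt A' with A' → if | else B | ε.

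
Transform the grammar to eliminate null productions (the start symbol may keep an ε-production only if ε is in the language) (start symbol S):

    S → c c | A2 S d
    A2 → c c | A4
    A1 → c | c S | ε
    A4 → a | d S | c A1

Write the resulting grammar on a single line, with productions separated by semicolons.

S → c c | A2 S d; A2 → c c | A4; A1 → c | c S; A4 → a | d S | c A1 | c

Nullable set = {A1}.
ε ∉ L(G), so no ε-production is kept.
For each production, add variants omitting each subset of nullable occurrences: A4 → c A1 gives c A1 | c.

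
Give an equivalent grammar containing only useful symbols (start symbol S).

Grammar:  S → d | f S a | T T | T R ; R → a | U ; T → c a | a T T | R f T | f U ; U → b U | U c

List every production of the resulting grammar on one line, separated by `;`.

Generating nonterminals: {R, S, T}.
Reachable from S after that: {R, S, T}.
Removed useless symbols: {U} and every production mentioning them.

S → d | f S a | T T | T R; R → a; T → c a | a T T | R f T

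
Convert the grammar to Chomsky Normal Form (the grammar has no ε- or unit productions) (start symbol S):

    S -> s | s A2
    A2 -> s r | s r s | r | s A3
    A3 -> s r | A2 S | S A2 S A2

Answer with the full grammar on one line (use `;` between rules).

Introduce a nonterminal for each terminal appearing in a rule of length ≥ 2: X1 → s, X2 → r.
Binarize each right-hand side of length ≥ 3 by chaining fresh nonterminals (Y1, Y2, …): affected rules were A2 → X1 X2 X1; A3 → S A2 S A2.

S -> s | X1 A2; A2 -> X1 X2 | X1 Y1 | r | X1 A3; A3 -> X1 X2 | A2 S | S Y2; X1 -> s; X2 -> r; Y1 -> X2 X1; Y2 -> A2 Y3; Y3 -> S A2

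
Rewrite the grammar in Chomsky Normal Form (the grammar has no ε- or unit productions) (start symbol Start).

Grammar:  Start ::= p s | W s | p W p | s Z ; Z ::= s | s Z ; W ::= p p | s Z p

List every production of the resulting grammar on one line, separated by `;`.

Introduce a nonterminal for each terminal appearing in a rule of length ≥ 2: X1 → p, X2 → s.
Binarize each right-hand side of length ≥ 3 by chaining fresh nonterminals (Y1, Y2, …): affected rules were Start → X1 W X1; W → X2 Z X1.

Start ::= X1 X2 | W X2 | X1 Y1 | X2 Z; Z ::= s | X2 Z; W ::= X1 X1 | X2 Y2; X1 ::= p; X2 ::= s; Y1 ::= W X1; Y2 ::= Z X1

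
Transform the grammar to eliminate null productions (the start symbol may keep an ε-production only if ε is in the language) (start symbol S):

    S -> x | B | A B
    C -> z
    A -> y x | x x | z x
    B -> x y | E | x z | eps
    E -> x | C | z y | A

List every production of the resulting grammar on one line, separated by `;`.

The nullable symbols are {B, S}.
ε ∈ L(G) since S is nullable, so keep S → ε.
Add the nullable-subset variants: S → A B gives A B | A.

S -> x | B | A B | A | ε; C -> z; A -> y x | x x | z x; B -> x y | E | x z; E -> x | C | z y | A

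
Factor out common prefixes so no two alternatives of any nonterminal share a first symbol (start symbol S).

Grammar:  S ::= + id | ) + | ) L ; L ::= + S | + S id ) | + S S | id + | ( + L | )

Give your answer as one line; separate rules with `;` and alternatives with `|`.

S has alternatives sharing prefix ')': factor to S → ) S' with S' → + | L.
L has alternatives sharing prefix '+ S': factor to L → + S L' with L' → ε | id ) | S.

S ::= + id | ) S'; L ::= id + | ( + L | ) | + S L'; S' ::= + | L; L' ::= ε | id ) | S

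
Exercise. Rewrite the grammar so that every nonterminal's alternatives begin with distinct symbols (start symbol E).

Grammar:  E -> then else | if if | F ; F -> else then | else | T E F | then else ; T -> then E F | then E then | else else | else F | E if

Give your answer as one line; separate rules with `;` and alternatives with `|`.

E -> then else | if if | F; F -> T E F | then else | else F'; T -> E if | then E T' | else T''; F' -> then | eps; T' -> F | then; T'' -> else | F

F has alternatives sharing prefix 'else': factor to F → else F' with F' → then | ε.
T has alternatives sharing prefix 'then E': factor to T → then E T' with T' → F | then.
T has alternatives sharing prefix 'else': factor to T → else T'' with T'' → else | F.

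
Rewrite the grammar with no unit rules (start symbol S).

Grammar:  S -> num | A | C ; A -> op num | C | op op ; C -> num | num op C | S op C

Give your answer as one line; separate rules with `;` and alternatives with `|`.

Unit pairs: A ⇒* {C}; S ⇒* {A, C}.
For each unit pair (A, B), copy every non-unit production of B to A, then drop all unit productions.

S -> num | num op C | S op C | op num | op op; A -> num | num op C | S op C | op num | op op; C -> num | num op C | S op C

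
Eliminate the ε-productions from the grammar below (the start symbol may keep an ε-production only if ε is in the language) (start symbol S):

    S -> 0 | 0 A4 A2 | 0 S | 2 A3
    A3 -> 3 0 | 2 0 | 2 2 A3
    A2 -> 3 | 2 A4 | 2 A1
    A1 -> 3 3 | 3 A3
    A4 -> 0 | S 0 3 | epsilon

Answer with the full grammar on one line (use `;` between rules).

S -> 0 | 0 A4 A2 | 0 A2 | 0 S | 2 A3; A3 -> 3 0 | 2 0 | 2 2 A3; A2 -> 3 | 2 A4 | 2 | 2 A1; A1 -> 3 3 | 3 A3; A4 -> 0 | S 0 3

Nullable nonterminals: {A4}.
ε ∉ L(G), so no ε-production is kept.
Add the nullable-subset variants: S → 0 A4 A2 gives 0 A4 A2 | 0 A2. A2 → 2 A4 gives 2 A4 | 2.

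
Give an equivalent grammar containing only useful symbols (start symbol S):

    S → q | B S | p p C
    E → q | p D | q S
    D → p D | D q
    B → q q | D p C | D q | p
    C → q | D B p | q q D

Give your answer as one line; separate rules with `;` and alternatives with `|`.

Generating nonterminals: {B, C, E, S}.
Reachable from S after that: {B, C, S}.
Removed useless symbols: {D, E} and every production mentioning them.

S → q | B S | p p C; B → q q | p; C → q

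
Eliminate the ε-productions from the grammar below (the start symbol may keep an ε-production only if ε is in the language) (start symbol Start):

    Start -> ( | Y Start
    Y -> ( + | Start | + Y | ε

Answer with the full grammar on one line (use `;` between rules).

The nullable symbols are {Y}.
ε ∉ L(G), so no ε-production is kept.
For each production, add variants omitting each subset of nullable occurrences: Y → + Y gives + Y | +.

Start -> ( | Y Start; Y -> ( + | Start | + Y | +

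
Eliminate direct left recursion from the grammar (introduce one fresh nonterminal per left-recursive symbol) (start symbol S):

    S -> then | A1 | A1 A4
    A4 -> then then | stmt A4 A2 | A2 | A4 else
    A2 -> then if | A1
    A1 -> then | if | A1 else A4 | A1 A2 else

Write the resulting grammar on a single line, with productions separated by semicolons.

Directly left-recursive nonterminals: A4, A1.
For A4: α = {else}, β = {then then, stmt A4 A2, A2}. Rewrite as A4 → β A4' and A4' → α A4' | ε.
For A1: α = {else A4, A2 else}, β = {then, if}. Rewrite as A1 → β A1' and A1' → α A1' | ε.

S -> then | A1 | A1 A4; A4 -> then then A4' | stmt A4 A2 A4' | A2 A4'; A2 -> then if | A1; A1 -> then A1' | if A1'; A4' -> else A4' | ε; A1' -> else A4 A1' | A2 else A1' | ε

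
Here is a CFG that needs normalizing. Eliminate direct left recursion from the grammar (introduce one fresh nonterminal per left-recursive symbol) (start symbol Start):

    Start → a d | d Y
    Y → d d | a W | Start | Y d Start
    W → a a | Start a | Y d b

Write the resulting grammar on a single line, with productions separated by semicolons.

Start → a d | d Y; Y → d d Y1 | a W Y1 | Start Y1; W → a a | Start a | Y d b; Y1 → d Start Y1 | eps

Left recursion appears on Y.
For Y: α = {d Start}, β = {d d, a W, Start}. Rewrite as Y → β Y1 and Y1 → α Y1 | ε.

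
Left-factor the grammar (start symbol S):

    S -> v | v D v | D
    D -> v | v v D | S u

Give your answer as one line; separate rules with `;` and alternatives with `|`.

S -> D | v S'; D -> S u | v D'; S' -> ε | D v; D' -> ε | v D

S has alternatives sharing prefix 'v': factor to S → v S' with S' → ε | D v.
D has alternatives sharing prefix 'v': factor to D → v D' with D' → ε | v D.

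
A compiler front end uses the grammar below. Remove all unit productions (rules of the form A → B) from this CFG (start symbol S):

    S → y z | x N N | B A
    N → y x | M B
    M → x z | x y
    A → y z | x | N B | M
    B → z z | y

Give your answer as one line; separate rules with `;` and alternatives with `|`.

S → y z | x N N | B A; N → y x | M B; M → x z | x y; A → y z | x | N B | x z | x y; B → z z | y

Unit pairs: A ⇒* {M}.
For every A with A ⇒* B via unit rules, add B's non-unit alternatives to A; then delete every rule of the form X → Y.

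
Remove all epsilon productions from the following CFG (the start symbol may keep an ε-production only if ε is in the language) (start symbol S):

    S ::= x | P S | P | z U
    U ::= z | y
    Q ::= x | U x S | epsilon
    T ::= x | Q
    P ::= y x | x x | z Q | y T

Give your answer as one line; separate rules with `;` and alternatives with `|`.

S ::= x | P S | P | z U; U ::= z | y; Q ::= x | U x S; T ::= x | Q; P ::= y x | x x | z Q | z | y T | y

Nullable nonterminals: {Q, T}.
ε ∉ L(G), so no ε-production is kept.
Expand every rule over subsets of its nullable positions: P → z Q gives z Q | z. P → y T gives y T | y.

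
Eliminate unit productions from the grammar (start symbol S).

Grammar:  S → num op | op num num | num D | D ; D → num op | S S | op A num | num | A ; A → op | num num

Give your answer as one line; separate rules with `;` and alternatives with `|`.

Unit pairs: D ⇒* {A}; S ⇒* {A, D}.
For each unit pair (A, B), copy every non-unit production of B to A, then drop all unit productions.

S → num op | S S | op A num | num | op num num | num D | op | num num; D → num op | S S | op A num | num | op | num num; A → op | num num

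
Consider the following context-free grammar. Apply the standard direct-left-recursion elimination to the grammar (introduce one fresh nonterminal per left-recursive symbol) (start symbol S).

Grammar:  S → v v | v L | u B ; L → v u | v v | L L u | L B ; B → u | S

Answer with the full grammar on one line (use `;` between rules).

S → v v | v L | u B; L → v u L' | v v L'; B → u | S; L' → L u L' | B L' | ε

L is directly left-recursive.
For L: α = {L u, B}, β = {v u, v v}. Rewrite as L → β L' and L' → α L' | ε.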